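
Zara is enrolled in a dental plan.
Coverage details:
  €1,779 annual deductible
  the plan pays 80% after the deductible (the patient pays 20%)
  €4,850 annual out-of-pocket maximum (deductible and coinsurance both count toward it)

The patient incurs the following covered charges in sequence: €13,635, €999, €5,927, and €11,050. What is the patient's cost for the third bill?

€500

Bill 1, €13,635: deductible takes €1,779, €11,856 remains; coinsurance €11,856 × 20% = €2,371.20. Patient owes €4,150.20 (running OOP €4,150.20).
Bill 2, €999: 20% coinsurance on €999 = €199.80. Patient owes €199.80 (running OOP €4,350).
Bill 3, €5,927: deductible met; 20% of €5,927 = €1,185.40. That would push OOP to €5,535.40, over the €4,850 cap, so patient pays €4,850 − €4,350 = €500.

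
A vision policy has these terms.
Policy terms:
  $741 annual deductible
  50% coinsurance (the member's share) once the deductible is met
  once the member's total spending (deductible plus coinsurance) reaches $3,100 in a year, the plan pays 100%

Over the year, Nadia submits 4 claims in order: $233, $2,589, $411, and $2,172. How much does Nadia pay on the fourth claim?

Bill 1, $233: all of it applies to the deductible. Member owes $233 (running OOP $233).
Bill 2, $2,589: deductible takes $508, $2,081 remains; member's 50% is $1,040.50. Member pays $1,548.50; OOP now $1,781.50.
Bill 3, $411: deductible already satisfied, so member's share is 50% × $411 = $205.50. Cost to member: $205.50. OOP to date $1,987.
Bill 4, $2,172: deductible already satisfied, so member's share is 50% × $2,172 = $1,086. Member owes $1,086 (running OOP $3,073).

$1,086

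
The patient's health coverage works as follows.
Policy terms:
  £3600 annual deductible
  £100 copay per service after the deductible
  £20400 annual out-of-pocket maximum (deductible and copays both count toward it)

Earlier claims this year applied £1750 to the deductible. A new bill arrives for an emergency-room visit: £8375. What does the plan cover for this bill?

£1750 of the £3600 deductible is already met, leaving £1850.
After the £1850 deductible portion, £8375 − £1850 = £6525 is subject to the copay.
Copay on this service: £100.
That puts the patient's cost at £1850 + £100 = £1950 before any cap.
Total out-of-pocket so far would be £1750 + £1950 = £3700, below the £20400 cap — no reduction.
The plan picks up £8375 − £1950 = £6425.

£6425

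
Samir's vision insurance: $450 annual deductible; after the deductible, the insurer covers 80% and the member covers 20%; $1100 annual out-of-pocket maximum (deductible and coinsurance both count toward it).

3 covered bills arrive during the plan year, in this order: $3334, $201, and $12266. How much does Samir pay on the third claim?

Claim 1 ($3334): $450 to deductible, leaving $2884; coinsurance $2884 × 20% = $576.80. Member pays $1026.80; OOP now $1026.80.
Claim 2 ($201): deductible met; 20% of $201 = $40.20. Member owes $40.20 (running OOP $1067).
Claim 3 ($12266): deductible already satisfied, so member's share is 20% × $12266 = $2453.20. Adding that to $1067 gives $3520.20, past the $1100 cap; member pays only $1100 − $1067 = $33.

$33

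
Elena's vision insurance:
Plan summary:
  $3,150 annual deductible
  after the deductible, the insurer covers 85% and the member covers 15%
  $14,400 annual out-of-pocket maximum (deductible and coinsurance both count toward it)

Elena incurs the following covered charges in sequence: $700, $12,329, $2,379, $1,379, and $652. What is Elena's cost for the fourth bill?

$206.85

#1 ($700): fully absorbed by the deductible. Member owes $700 (running OOP $700).
#2 ($12,329): $2,450 to deductible, leaving $9,879; coinsurance $9,879 × 15% = $1,481.85. Cost to member: $3,931.85. OOP to date $4,631.85.
#3 ($2,379): deductible met; 15% of $2,379 = $356.85. Member owes $356.85 (running OOP $4,988.70).
#4 ($1,379): deductible already satisfied, so member's share is 15% × $1,379 = $206.85. Member pays $206.85; OOP now $5,195.55.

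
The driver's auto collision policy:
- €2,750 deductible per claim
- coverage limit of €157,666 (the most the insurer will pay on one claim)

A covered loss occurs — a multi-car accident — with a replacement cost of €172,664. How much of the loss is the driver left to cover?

€14,998

Subtract the deductible: €172,664 − €2,750 = €169,914.
Since €169,914 > €157,666, the payout is capped at €157,666.
Out of pocket: €172,664 − €157,666 = €14,998.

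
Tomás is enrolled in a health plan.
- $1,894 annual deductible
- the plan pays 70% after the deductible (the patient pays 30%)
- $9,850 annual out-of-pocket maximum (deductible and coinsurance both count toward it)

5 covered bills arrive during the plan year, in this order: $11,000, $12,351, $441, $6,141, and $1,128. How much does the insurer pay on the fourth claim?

#1 ($11,000): $1,894 to deductible, leaving $9,106; 30% of $9,106 = $2,731.80. Cost to patient: $4,625.80. OOP to date $4,625.80. Plan pays $11,000 − $4,625.80 = $6,374.20.
#2 ($12,351): 30% coinsurance on $12,351 = $3,705.30. Cost to patient: $3,705.30. OOP to date $8,331.10. Plan pays $12,351 − $3,705.30 = $8,645.70.
#3 ($441): 30% coinsurance on $441 = $132.30. Patient owes $132.30 (running OOP $8,463.40). Insurer: $441 − $132.30 = $308.70.
#4 ($6,141): deductible already satisfied, so patient's share is 30% × $6,141 = $1,842.30. That would push OOP to $10,305.70, over the $9,850 cap, so patient pays $9,850 − $8,463.40 = $1,386.60. Insurer: $6,141 − $1,386.60 = $4,754.40.

$4,754.40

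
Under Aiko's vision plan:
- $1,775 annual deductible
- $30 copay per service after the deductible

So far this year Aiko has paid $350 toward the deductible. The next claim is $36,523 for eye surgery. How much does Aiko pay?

Deductible still to meet: $1,775 − $350 = $1,425.
The remaining $35,098 (= $36,523 − $1,425) moves to the copay.
Copay on this service: $30.
Member responsibility: $1,425 + $30 = $1,455.

$1,455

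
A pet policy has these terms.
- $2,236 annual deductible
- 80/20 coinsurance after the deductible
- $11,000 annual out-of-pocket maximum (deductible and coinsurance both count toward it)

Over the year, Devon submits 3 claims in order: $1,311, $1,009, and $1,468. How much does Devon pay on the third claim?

Claim 1 — $1,311: entire amount goes to the deductible. Cost to owner: $1,311. OOP to date $1,311.
Claim 2 — $1,009: deductible takes $925, $84 remains; coinsurance $84 × 20% = $16.80. Owner owes $941.80 (running OOP $2,252.80).
Claim 3 — $1,468: deductible met; 20% of $1,468 = $293.60. Cost to owner: $293.60. OOP to date $2,546.40.

$293.60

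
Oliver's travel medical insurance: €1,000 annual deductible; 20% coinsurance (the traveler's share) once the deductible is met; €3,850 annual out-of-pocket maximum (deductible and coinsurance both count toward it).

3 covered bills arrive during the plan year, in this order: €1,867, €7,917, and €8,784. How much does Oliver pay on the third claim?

Claim 1 — €1,867: deductible takes €1,000, €867 remains; coinsurance €867 × 20% = €173.40. Cost to traveler: €1,173.40. OOP to date €1,173.40.
Claim 2 — €7,917: 20% coinsurance on €7,917 = €1,583.40. Cost to traveler: €1,583.40. OOP to date €2,756.80.
Claim 3 — €8,784: deductible already satisfied, so traveler's share is 20% × €8,784 = €1,756.80. That would push OOP to €4,513.60, over the €3,850 cap, so traveler pays €3,850 − €2,756.80 = €1,093.20.

€1,093.20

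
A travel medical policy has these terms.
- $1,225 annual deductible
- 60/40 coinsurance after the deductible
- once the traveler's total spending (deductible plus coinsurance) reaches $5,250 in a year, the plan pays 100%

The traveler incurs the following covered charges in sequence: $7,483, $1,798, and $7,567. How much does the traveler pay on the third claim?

$802.60

Claim 1 ($7,483): $1,225 to deductible, leaving $6,258; traveler's 40% is $2,503.20. Traveler owes $3,728.20 (running OOP $3,728.20).
Claim 2 ($1,798): deductible met; 40% of $1,798 = $719.20. Traveler owes $719.20 (running OOP $4,447.40).
Claim 3 ($7,567): 40% coinsurance on $7,567 = $3,026.80. OOP would hit $7,474.20 > $5,250, so the cap limits the traveler to $5,250 − $4,447.40 = $802.60.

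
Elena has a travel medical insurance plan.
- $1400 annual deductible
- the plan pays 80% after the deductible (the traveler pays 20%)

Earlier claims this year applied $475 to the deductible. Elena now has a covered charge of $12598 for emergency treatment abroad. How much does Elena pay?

$3259.60

Remaining deductible: $1400 − $475 = $925.
That leaves $12598 − $925 = $11673 for coinsurance.
Coinsurance: $11673 × 20% = $2334.60.
So the traveler owes $925 + $2334.60 = $3259.60.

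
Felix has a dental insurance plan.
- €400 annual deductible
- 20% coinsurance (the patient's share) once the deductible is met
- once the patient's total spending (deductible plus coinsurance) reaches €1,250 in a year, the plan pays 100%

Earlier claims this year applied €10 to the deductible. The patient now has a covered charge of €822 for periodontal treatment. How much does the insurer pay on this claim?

€345.60

Deductible still to meet: €400 − €10 = €390.
That leaves €822 − €390 = €432 for coinsurance.
Patient's 20% share of €432 is €86.40.
Patient responsibility before any cap: €390 + €86.40 = €476.40.
Year-to-date out-of-pocket becomes €10 + €476.40 = €486.40, still under the €1,250 maximum, so no cap applies.
The plan picks up €822 − €476.40 = €345.60.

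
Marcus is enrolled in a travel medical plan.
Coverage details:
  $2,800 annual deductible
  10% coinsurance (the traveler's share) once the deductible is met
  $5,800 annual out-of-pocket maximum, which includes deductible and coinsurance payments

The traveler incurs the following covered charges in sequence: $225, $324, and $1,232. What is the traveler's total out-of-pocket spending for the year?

$1,781

Bill 1, $225: entire amount goes to the deductible. Traveler owes $225 (running OOP $225).
Bill 2, $324: entire amount goes to the deductible. Traveler pays $324; OOP now $549.
Bill 3, $1,232: fully absorbed by the deductible. Cost to traveler: $1,232. OOP to date $1,781.
Summing the traveler's payments: $225 + $324 + $1,232 = $1,781.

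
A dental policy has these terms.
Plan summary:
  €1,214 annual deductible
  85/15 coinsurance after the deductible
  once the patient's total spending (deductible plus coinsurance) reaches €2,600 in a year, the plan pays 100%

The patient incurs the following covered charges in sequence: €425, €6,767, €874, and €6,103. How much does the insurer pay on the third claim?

#1 (€425): all of it applies to the deductible. Patient owes €425 (running OOP €425). Plan pays €425 − €425 = €0.
#2 (€6,767): deductible takes €789, €5,978 remains; 15% of €5,978 = €896.70. Patient owes €1,685.70 (running OOP €2,110.70). Plan pays €6,767 − €1,685.70 = €5,081.30.
#3 (€874): 15% coinsurance on €874 = €131.10. Patient owes €131.10 (running OOP €2,241.80). Insurer: €874 − €131.10 = €742.90.

€742.90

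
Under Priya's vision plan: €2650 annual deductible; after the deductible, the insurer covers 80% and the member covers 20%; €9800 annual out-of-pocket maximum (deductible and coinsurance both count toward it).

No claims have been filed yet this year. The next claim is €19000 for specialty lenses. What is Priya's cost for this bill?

The full €2650 deductible is still open; €2650 of this bill applies to it.
The remaining €16350 (= €19000 − €2650) moves to coinsurance.
20% of €16350 = €3270 falls to the member.
That puts the member's cost at €2650 + €3270 = €5920 before any cap.
Year-to-date out-of-pocket becomes €0 + €5920 = €5920, still under the €9800 maximum, so no cap applies.

€5920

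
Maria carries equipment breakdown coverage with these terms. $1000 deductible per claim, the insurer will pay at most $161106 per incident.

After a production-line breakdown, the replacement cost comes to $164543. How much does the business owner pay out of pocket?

Subtract the deductible: $164543 − $1000 = $163543.
$163543 exceeds the $161106 limit, so the insurer pays the limit: $161106.
Business owner's share is the uncovered remainder: $164543 − $161106 = $3437.

$3437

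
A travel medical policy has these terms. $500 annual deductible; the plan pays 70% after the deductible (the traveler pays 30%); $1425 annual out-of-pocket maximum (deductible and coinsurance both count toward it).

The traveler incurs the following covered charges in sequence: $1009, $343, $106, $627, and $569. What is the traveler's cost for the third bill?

#1 ($1009): $500 to deductible, leaving $509; coinsurance $509 × 30% = $152.70. Traveler owes $652.70 (running OOP $652.70).
#2 ($343): 30% coinsurance on $343 = $102.90. Cost to traveler: $102.90. OOP to date $755.60.
#3 ($106): deductible met; 30% of $106 = $31.80. Cost to traveler: $31.80. OOP to date $787.40.

$31.80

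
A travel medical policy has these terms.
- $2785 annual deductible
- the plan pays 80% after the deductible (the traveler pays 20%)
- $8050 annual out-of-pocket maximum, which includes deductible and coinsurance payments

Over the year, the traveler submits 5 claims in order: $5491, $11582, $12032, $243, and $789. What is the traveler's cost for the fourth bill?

$1

Bill 1, $5491: deductible takes $2785, $2706 remains; traveler's 20% is $541.20. Traveler pays $3326.20; OOP now $3326.20.
Bill 2, $11582: 20% coinsurance on $11582 = $2316.40. Traveler owes $2316.40 (running OOP $5642.60).
Bill 3, $12032: 20% coinsurance on $12032 = $2406.40. Traveler pays $2406.40; OOP now $8049.
Bill 4, $243: deductible already satisfied, so traveler's share is 20% × $243 = $48.60. That would push OOP to $8097.60, over the $8050 cap, so traveler pays $8050 − $8049 = $1.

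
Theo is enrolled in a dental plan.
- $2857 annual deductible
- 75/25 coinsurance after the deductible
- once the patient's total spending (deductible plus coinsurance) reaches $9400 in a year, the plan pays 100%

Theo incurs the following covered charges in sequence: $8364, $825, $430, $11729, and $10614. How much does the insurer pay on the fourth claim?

Bill 1, $8364: $2857 finishes the deductible; $5507 goes to coinsurance; patient's 25% is $1376.75. Cost to patient: $4233.75. OOP to date $4233.75. Plan pays $8364 − $4233.75 = $4130.25.
Bill 2, $825: 25% coinsurance on $825 = $206.25. Patient pays $206.25; OOP now $4440. Plan pays $825 − $206.25 = $618.75.
Bill 3, $430: deductible already satisfied, so patient's share is 25% × $430 = $107.50. Patient owes $107.50 (running OOP $4547.50). Plan pays $430 − $107.50 = $322.50.
Bill 4, $11729: deductible already satisfied, so patient's share is 25% × $11729 = $2932.25. Patient pays $2932.25; OOP now $7479.75. Insurer: $11729 − $2932.25 = $8796.75.

$8796.75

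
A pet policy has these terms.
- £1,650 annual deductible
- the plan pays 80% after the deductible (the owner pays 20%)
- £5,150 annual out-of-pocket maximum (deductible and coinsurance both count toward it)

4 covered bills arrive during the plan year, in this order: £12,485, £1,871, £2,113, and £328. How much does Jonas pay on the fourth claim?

Claim 1 — £12,485: £1,650 finishes the deductible; £10,835 goes to coinsurance; 20% of £10,835 = £2,167. Owner pays £3,817; OOP now £3,817.
Claim 2 — £1,871: deductible met; 20% of £1,871 = £374.20. Cost to owner: £374.20. OOP to date £4,191.20.
Claim 3 — £2,113: 20% coinsurance on £2,113 = £422.60. Owner owes £422.60 (running OOP £4,613.80).
Claim 4 — £328: 20% coinsurance on £328 = £65.60. Owner owes £65.60 (running OOP £4,679.40).

£65.60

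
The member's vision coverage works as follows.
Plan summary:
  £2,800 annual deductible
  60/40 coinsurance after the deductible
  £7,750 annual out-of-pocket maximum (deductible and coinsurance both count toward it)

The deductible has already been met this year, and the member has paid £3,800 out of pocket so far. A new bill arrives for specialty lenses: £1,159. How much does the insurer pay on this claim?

With the deductible met, the entire £1,159 is subject to coinsurance.
Member's 40% share of £1,159 is £463.60.
Total out-of-pocket so far would be £3,800 + £463.60 = £4,263.60, below the £7,750 cap — no reduction.
The insurer covers the remainder: £1,159 − £463.60 = £695.40.

£695.40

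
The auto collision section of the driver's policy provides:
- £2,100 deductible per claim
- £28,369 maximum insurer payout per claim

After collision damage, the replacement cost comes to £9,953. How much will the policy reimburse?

Less the £2,100 deductible: £9,953 − £2,100 = £7,853.
£7,853 is within the £28,369 limit, so the insurer pays £7,853.

£7,853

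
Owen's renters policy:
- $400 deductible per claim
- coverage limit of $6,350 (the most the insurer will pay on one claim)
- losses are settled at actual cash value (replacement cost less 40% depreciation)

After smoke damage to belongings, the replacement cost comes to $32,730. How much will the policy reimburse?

$6,350

Depreciate 40%: the covered value is $32,730 × 0.6 = $19,638.
Less the $400 deductible: $19,638 − $400 = $19,238.
Since $19,238 > $6,350, the payout is capped at $6,350.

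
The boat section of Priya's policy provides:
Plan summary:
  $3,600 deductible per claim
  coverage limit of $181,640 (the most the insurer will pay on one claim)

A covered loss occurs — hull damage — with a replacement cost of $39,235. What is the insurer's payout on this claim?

After the deductible, $39,235 − $3,600 = $35,635 remains.
$35,635 is within the $181,640 limit, so the insurer pays $35,635.

$35,635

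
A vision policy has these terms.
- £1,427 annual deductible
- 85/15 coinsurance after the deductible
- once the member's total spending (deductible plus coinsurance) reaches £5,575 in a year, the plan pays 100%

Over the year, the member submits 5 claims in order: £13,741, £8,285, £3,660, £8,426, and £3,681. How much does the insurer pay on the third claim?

£3,111

Claim 1 (£13,741): £1,427 finishes the deductible; £12,314 goes to coinsurance; member's 15% is £1,847.10. Member pays £3,274.10; OOP now £3,274.10. Insurer: £13,741 − £3,274.10 = £10,466.90.
Claim 2 (£8,285): deductible already satisfied, so member's share is 15% × £8,285 = £1,242.75. Member owes £1,242.75 (running OOP £4,516.85). Plan pays £8,285 − £1,242.75 = £7,042.25.
Claim 3 (£3,660): 15% coinsurance on £3,660 = £549. Member pays £549; OOP now £5,065.85. Insurer: £3,660 − £549 = £3,111.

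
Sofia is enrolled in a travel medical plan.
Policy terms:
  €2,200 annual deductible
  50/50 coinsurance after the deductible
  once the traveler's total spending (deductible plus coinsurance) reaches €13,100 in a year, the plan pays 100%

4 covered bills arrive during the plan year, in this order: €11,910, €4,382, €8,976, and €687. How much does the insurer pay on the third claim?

€5,122

Claim 1 — €11,910: €2,200 finishes the deductible; €9,710 goes to coinsurance; coinsurance €9,710 × 50% = €4,855. Cost to traveler: €7,055. OOP to date €7,055. Plan pays €11,910 − €7,055 = €4,855.
Claim 2 — €4,382: deductible already satisfied, so traveler's share is 50% × €4,382 = €2,191. Traveler pays €2,191; OOP now €9,246. Plan pays €4,382 − €2,191 = €2,191.
Claim 3 — €8,976: deductible met; 50% of €8,976 = €4,488. Adding that to €9,246 gives €13,734, past the €13,100 cap; traveler pays only €13,100 − €9,246 = €3,854. Plan pays €8,976 − €3,854 = €5,122.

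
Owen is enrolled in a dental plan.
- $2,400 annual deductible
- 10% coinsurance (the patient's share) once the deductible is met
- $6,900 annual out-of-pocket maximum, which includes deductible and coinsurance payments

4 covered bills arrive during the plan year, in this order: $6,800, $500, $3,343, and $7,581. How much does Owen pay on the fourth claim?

Claim 1 ($6,800): deductible takes $2,400, $4,400 remains; patient's 10% is $440. Patient pays $2,840; OOP now $2,840.
Claim 2 ($500): 10% coinsurance on $500 = $50. Cost to patient: $50. OOP to date $2,890.
Claim 3 ($3,343): deductible already satisfied, so patient's share is 10% × $3,343 = $334.30. Patient pays $334.30; OOP now $3,224.30.
Claim 4 ($7,581): deductible met; 10% of $7,581 = $758.10. Patient pays $758.10; OOP now $3,982.40.

$758.10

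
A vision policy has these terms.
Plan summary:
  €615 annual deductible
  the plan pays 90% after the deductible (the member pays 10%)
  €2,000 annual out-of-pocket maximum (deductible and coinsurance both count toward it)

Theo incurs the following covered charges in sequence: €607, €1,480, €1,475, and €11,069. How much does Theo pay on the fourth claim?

€1,090.30

Bill 1, €607: entire amount goes to the deductible. Member owes €607 (running OOP €607).
Bill 2, €1,480: €8 to deductible, leaving €1,472; 10% of €1,472 = €147.20. Cost to member: €155.20. OOP to date €762.20.
Bill 3, €1,475: 10% coinsurance on €1,475 = €147.50. Member owes €147.50 (running OOP €909.70).
Bill 4, €11,069: 10% coinsurance on €11,069 = €1,106.90. Adding that to €909.70 gives €2,016.60, past the €2,000 cap; member pays only €2,000 − €909.70 = €1,090.30.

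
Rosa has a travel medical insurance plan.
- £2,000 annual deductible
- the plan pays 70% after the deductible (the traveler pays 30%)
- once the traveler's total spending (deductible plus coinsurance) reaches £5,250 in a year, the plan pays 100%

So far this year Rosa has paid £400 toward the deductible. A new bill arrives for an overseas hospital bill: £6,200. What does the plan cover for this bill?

£400 of the £2,000 deductible is already met, leaving £1,600.
The remaining £4,600 (= £6,200 − £1,600) moves to coinsurance.
Traveler's 30% share of £4,600 is £1,380.
So the traveler owes £1,600 + £1,380 = £2,980 before any cap.
Year-to-date out-of-pocket becomes £400 + £2,980 = £3,380, still under the £5,250 maximum, so no cap applies.
Insurer pays the balance: £6,200 − £2,980 = £3,220.

£3,220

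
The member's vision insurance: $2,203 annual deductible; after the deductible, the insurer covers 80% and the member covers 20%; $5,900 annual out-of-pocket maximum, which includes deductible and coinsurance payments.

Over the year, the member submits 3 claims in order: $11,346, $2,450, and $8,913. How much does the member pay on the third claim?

$1,378.40

#1 ($11,346): $2,203 to deductible, leaving $9,143; coinsurance $9,143 × 20% = $1,828.60. Cost to member: $4,031.60. OOP to date $4,031.60.
#2 ($2,450): deductible already satisfied, so member's share is 20% × $2,450 = $490. Member owes $490 (running OOP $4,521.60).
#3 ($8,913): deductible met; 20% of $8,913 = $1,782.60. Adding that to $4,521.60 gives $6,304.20, past the $5,900 cap; member pays only $5,900 − $4,521.60 = $1,378.40.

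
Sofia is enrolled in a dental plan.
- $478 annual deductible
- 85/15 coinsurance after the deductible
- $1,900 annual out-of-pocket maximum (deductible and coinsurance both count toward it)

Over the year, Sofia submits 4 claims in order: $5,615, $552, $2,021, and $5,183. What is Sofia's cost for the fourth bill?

#1 ($5,615): deductible takes $478, $5,137 remains; 15% of $5,137 = $770.55. Patient owes $1,248.55 (running OOP $1,248.55).
#2 ($552): 15% coinsurance on $552 = $82.80. Cost to patient: $82.80. OOP to date $1,331.35.
#3 ($2,021): deductible already satisfied, so patient's share is 15% × $2,021 = $303.15. Patient pays $303.15; OOP now $1,634.50.
#4 ($5,183): deductible met; 15% of $5,183 = $777.45. OOP would hit $2,411.95 > $1,900, so the cap limits the patient to $1,900 − $1,634.50 = $265.50.

$265.50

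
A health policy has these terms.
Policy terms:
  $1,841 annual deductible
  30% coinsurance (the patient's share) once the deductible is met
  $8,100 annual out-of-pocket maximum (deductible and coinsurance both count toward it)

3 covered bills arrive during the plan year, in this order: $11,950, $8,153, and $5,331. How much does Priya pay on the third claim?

#1 ($11,950): $1,841 finishes the deductible; $10,109 goes to coinsurance; coinsurance $10,109 × 30% = $3,032.70. Cost to patient: $4,873.70. OOP to date $4,873.70.
#2 ($8,153): 30% coinsurance on $8,153 = $2,445.90. Patient pays $2,445.90; OOP now $7,319.60.
#3 ($5,331): deductible already satisfied, so patient's share is 30% × $5,331 = $1,599.30. OOP would hit $8,918.90 > $8,100, so the cap limits the patient to $8,100 − $7,319.60 = $780.40.

$780.40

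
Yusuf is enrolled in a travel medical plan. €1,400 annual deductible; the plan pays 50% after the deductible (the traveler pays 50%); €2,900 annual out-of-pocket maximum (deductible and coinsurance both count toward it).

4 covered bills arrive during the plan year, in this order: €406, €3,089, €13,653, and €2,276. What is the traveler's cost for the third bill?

€452.50

Claim 1 (€406): all of it applies to the deductible. Traveler owes €406 (running OOP €406).
Claim 2 (€3,089): €994 to deductible, leaving €2,095; traveler's 50% is €1,047.50. Traveler pays €2,041.50; OOP now €2,447.50.
Claim 3 (€13,653): 50% coinsurance on €13,653 = €6,826.50. OOP would hit €9,274 > €2,900, so the cap limits the traveler to €2,900 − €2,447.50 = €452.50.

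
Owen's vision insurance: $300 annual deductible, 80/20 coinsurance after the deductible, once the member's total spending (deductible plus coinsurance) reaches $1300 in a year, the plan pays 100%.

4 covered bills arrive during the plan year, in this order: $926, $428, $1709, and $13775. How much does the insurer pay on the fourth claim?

$13327.60

#1 ($926): deductible takes $300, $626 remains; coinsurance $626 × 20% = $125.20. Member pays $425.20; OOP now $425.20. Plan pays $926 − $425.20 = $500.80.
#2 ($428): deductible already satisfied, so member's share is 20% × $428 = $85.60. Cost to member: $85.60. OOP to date $510.80. Insurer: $428 − $85.60 = $342.40.
#3 ($1709): 20% coinsurance on $1709 = $341.80. Member owes $341.80 (running OOP $852.60). Insurer: $1709 − $341.80 = $1367.20.
#4 ($13775): 20% coinsurance on $13775 = $2755. That would push OOP to $3607.60, over the $1300 cap, so member pays $1300 − $852.60 = $447.40. Plan pays $13775 − $447.40 = $13327.60.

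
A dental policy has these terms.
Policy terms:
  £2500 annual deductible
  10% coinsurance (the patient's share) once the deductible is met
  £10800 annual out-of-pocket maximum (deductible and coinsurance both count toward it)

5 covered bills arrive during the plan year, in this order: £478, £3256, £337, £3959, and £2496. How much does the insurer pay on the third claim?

£303.30

#1 (£478): fully absorbed by the deductible. Cost to patient: £478. OOP to date £478. Plan pays £478 − £478 = £0.
#2 (£3256): deductible takes £2022, £1234 remains; coinsurance £1234 × 10% = £123.40. Patient owes £2145.40 (running OOP £2623.40). Plan pays £3256 − £2145.40 = £1110.60.
#3 (£337): 10% coinsurance on £337 = £33.70. Patient pays £33.70; OOP now £2657.10. Insurer: £337 − £33.70 = £303.30.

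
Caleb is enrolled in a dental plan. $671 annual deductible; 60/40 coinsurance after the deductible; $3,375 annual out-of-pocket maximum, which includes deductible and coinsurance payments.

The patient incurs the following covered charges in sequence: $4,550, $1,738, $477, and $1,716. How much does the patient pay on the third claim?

$190.80

#1 ($4,550): $671 finishes the deductible; $3,879 goes to coinsurance; coinsurance $3,879 × 40% = $1,551.60. Cost to patient: $2,222.60. OOP to date $2,222.60.
#2 ($1,738): 40% coinsurance on $1,738 = $695.20. Patient owes $695.20 (running OOP $2,917.80).
#3 ($477): 40% coinsurance on $477 = $190.80. Patient pays $190.80; OOP now $3,108.60.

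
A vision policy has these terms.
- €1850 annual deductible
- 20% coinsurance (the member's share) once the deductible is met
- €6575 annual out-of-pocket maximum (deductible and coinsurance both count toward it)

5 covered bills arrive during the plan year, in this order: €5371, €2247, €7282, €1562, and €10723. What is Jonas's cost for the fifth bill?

€1802.60

#1 (€5371): €1850 finishes the deductible; €3521 goes to coinsurance; coinsurance €3521 × 20% = €704.20. Member pays €2554.20; OOP now €2554.20.
#2 (€2247): 20% coinsurance on €2247 = €449.40. Member pays €449.40; OOP now €3003.60.
#3 (€7282): deductible already satisfied, so member's share is 20% × €7282 = €1456.40. Member pays €1456.40; OOP now €4460.
#4 (€1562): deductible already satisfied, so member's share is 20% × €1562 = €312.40. Cost to member: €312.40. OOP to date €4772.40.
#5 (€10723): deductible already satisfied, so member's share is 20% × €10723 = €2144.60. OOP would hit €6917 > €6575, so the cap limits the member to €6575 − €4772.40 = €1802.60.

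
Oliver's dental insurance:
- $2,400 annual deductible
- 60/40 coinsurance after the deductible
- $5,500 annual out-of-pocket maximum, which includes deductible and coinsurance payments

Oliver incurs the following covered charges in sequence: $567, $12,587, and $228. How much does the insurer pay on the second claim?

Bill 1, $567: entire amount goes to the deductible. Patient owes $567 (running OOP $567). Insurer: $567 − $567 = $0.
Bill 2, $12,587: $1,833 finishes the deductible; $10,754 goes to coinsurance; patient's 40% is $4,301.60. Deductible plus coinsurance: $1,833 + $4,301.60 = $6,134.60. OOP would hit $6,701.60 > $5,500, so the cap limits the patient to $5,500 − $567 = $4,933. Plan pays $12,587 − $4,933 = $7,654.

$7,654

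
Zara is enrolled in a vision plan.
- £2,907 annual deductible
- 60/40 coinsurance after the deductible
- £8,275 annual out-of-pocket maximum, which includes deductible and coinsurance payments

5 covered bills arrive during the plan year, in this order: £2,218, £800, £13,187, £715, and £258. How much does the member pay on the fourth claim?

£48.80

Claim 1 (£2,218): fully absorbed by the deductible. Member owes £2,218 (running OOP £2,218).
Claim 2 (£800): deductible takes £689, £111 remains; member's 40% is £44.40. Member owes £733.40 (running OOP £2,951.40).
Claim 3 (£13,187): deductible met; 40% of £13,187 = £5,274.80. Member owes £5,274.80 (running OOP £8,226.20).
Claim 4 (£715): deductible met; 40% of £715 = £286. Adding that to £8,226.20 gives £8,512.20, past the £8,275 cap; member pays only £8,275 − £8,226.20 = £48.80.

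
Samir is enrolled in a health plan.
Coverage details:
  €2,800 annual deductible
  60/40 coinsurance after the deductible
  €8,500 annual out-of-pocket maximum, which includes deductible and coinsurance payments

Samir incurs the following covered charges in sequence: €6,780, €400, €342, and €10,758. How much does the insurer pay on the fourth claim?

Claim 1 — €6,780: deductible takes €2,800, €3,980 remains; patient's 40% is €1,592. Cost to patient: €4,392. OOP to date €4,392. Plan pays €6,780 − €4,392 = €2,388.
Claim 2 — €400: deductible already satisfied, so patient's share is 40% × €400 = €160. Patient pays €160; OOP now €4,552. Plan pays €400 − €160 = €240.
Claim 3 — €342: deductible met; 40% of €342 = €136.80. Patient pays €136.80; OOP now €4,688.80. Insurer: €342 − €136.80 = €205.20.
Claim 4 — €10,758: deductible met; 40% of €10,758 = €4,303.20. OOP would hit €8,992 > €8,500, so the cap limits the patient to €8,500 − €4,688.80 = €3,811.20. Insurer: €10,758 − €3,811.20 = €6,946.80.

€6,946.80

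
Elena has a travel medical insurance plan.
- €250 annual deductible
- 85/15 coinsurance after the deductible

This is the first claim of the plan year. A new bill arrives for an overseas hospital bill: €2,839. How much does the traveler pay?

The full €250 deductible is still open; €250 of this bill applies to it.
That leaves €2,839 − €250 = €2,589 for coinsurance.
Coinsurance: €2,589 × 15% = €388.35.
Traveler responsibility: €250 + €388.35 = €638.35.

€638.35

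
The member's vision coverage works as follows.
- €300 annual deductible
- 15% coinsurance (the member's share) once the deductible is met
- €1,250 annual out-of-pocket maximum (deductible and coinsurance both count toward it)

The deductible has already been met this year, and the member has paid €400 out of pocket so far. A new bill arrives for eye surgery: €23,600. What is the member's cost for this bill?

The deductible is already satisfied, so the full bill goes to coinsurance.
Coinsurance: €23,600 × 15% = €3,540.
Year-to-date out-of-pocket would reach €400 + €3,540 = €3,940, above the €1,250 maximum, so the member pays only €1,250 − €400 = €850.

€850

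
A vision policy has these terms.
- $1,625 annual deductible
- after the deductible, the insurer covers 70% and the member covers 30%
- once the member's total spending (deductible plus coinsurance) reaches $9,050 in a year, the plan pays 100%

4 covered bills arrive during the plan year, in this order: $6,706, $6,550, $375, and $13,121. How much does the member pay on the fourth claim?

$3,823.20

Bill 1, $6,706: $1,625 to deductible, leaving $5,081; coinsurance $5,081 × 30% = $1,524.30. Member owes $3,149.30 (running OOP $3,149.30).
Bill 2, $6,550: deductible already satisfied, so member's share is 30% × $6,550 = $1,965. Cost to member: $1,965. OOP to date $5,114.30.
Bill 3, $375: deductible met; 30% of $375 = $112.50. Member pays $112.50; OOP now $5,226.80.
Bill 4, $13,121: deductible already satisfied, so member's share is 30% × $13,121 = $3,936.30. That would push OOP to $9,163.10, over the $9,050 cap, so member pays $9,050 − $5,226.80 = $3,823.20.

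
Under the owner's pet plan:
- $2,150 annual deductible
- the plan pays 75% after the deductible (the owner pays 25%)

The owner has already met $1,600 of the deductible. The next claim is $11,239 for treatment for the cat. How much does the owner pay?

$3,222.25

Deductible still to meet: $2,150 − $1,600 = $550.
The remaining $10,689 (= $11,239 − $550) moves to coinsurance.
Coinsurance: $10,689 × 25% = $2,672.25.
So the owner owes $550 + $2,672.25 = $3,222.25.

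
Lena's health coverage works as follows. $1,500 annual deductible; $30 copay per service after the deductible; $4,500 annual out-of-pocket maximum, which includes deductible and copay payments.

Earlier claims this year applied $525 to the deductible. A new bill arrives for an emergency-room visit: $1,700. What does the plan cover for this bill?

$695

Deductible still to meet: $1,500 − $525 = $975.
That leaves $1,700 − $975 = $725 for the copay.
Copay on this service: $30.
That puts the patient's cost at $975 + $30 = $1,005 before any cap.
Cumulative spending $525 + $1,005 = $1,530 stays under the $4,500 maximum.
Insurer pays the balance: $1,700 − $1,005 = $695.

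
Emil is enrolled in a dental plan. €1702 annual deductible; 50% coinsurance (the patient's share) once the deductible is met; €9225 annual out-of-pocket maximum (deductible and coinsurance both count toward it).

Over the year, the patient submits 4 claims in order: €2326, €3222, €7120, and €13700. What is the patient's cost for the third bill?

€3560

Claim 1 — €2326: €1702 finishes the deductible; €624 goes to coinsurance; 50% of €624 = €312. Patient owes €2014 (running OOP €2014).
Claim 2 — €3222: deductible met; 50% of €3222 = €1611. Patient owes €1611 (running OOP €3625).
Claim 3 — €7120: 50% coinsurance on €7120 = €3560. Patient pays €3560; OOP now €7185.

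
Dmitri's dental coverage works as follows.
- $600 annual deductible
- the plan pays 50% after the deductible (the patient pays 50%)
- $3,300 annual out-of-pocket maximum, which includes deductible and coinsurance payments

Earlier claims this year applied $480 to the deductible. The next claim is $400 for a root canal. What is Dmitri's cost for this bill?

$260

$480 of the $600 deductible is already met, leaving $120.
The remaining $280 (= $400 − $120) moves to coinsurance.
50% of $280 = $140 falls to the patient.
So the patient owes $120 + $140 = $260 before any cap.
Total out-of-pocket so far would be $480 + $260 = $740, below the $3,300 cap — no reduction.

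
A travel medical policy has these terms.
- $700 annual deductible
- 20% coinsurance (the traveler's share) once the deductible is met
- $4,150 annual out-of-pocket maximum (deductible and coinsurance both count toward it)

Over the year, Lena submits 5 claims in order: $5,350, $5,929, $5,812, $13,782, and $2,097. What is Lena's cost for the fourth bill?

$171.80

Claim 1 — $5,350: $700 finishes the deductible; $4,650 goes to coinsurance; traveler's 20% is $930. Traveler pays $1,630; OOP now $1,630.
Claim 2 — $5,929: deductible met; 20% of $5,929 = $1,185.80. Traveler owes $1,185.80 (running OOP $2,815.80).
Claim 3 — $5,812: 20% coinsurance on $5,812 = $1,162.40. Traveler owes $1,162.40 (running OOP $3,978.20).
Claim 4 — $13,782: deductible already satisfied, so traveler's share is 20% × $13,782 = $2,756.40. Adding that to $3,978.20 gives $6,734.60, past the $4,150 cap; traveler pays only $4,150 − $3,978.20 = $171.80.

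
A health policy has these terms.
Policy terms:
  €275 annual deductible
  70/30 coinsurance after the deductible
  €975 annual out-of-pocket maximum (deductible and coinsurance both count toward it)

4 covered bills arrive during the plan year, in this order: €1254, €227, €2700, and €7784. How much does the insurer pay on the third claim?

€2361.80

Claim 1 (€1254): deductible takes €275, €979 remains; coinsurance €979 × 30% = €293.70. Cost to patient: €568.70. OOP to date €568.70. Plan pays €1254 − €568.70 = €685.30.
Claim 2 (€227): 30% coinsurance on €227 = €68.10. Cost to patient: €68.10. OOP to date €636.80. Plan pays €227 − €68.10 = €158.90.
Claim 3 (€2700): 30% coinsurance on €2700 = €810. OOP would hit €1446.80 > €975, so the cap limits the patient to €975 − €636.80 = €338.20. Insurer: €2700 − €338.20 = €2361.80.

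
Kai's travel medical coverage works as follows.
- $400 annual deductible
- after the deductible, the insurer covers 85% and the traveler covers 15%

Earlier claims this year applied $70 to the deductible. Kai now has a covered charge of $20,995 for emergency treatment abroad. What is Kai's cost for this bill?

Deductible still to meet: $400 − $70 = $330.
That leaves $20,995 − $330 = $20,665 for coinsurance.
15% of $20,665 = $3,099.75 falls to the traveler.
Traveler responsibility: $330 + $3,099.75 = $3,429.75.

$3,429.75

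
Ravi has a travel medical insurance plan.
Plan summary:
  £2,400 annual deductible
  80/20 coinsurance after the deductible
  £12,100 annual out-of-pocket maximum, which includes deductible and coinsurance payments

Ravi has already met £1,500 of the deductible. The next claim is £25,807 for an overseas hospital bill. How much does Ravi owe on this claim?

£5,881.40

Remaining deductible: £2,400 − £1,500 = £900.
The remaining £24,907 (= £25,807 − £900) moves to coinsurance.
Traveler's 20% share of £24,907 is £4,981.40.
That puts the traveler's cost at £900 + £4,981.40 = £5,881.40 before any cap.
Year-to-date out-of-pocket becomes £1,500 + £5,881.40 = £7,381.40, still under the £12,100 maximum, so no cap applies.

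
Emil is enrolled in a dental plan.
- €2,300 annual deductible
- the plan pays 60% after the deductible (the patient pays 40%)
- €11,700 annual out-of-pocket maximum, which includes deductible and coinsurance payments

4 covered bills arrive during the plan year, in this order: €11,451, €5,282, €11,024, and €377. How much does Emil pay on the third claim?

€3,626.80

Claim 1 — €11,451: €2,300 to deductible, leaving €9,151; 40% of €9,151 = €3,660.40. Patient owes €5,960.40 (running OOP €5,960.40).
Claim 2 — €5,282: 40% coinsurance on €5,282 = €2,112.80. Patient pays €2,112.80; OOP now €8,073.20.
Claim 3 — €11,024: 40% coinsurance on €11,024 = €4,409.60. That would push OOP to €12,482.80, over the €11,700 cap, so patient pays €11,700 − €8,073.20 = €3,626.80.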